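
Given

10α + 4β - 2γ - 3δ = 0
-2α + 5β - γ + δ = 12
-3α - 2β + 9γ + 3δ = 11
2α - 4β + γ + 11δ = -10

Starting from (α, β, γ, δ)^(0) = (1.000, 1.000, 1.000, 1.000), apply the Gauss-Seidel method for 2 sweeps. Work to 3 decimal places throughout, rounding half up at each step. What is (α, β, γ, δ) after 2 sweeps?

Iteration 1:
  α = (0 - (4)·1.000 - (-2)·1.000 - (-3)·1.000) / (10) = 0.100
  β = (12 - (-2)·0.100 - (-1)·1.000 - (1)·1.000) / (5) = 2.440
  γ = (11 - (-3)·0.100 - (-2)·2.440 - (3)·1.000) / (9) = 1.464
  δ = (-10 - (2)·0.100 - (-4)·2.440 - (1)·1.464) / (11) = -0.173
Iteration 2:
  α = (0 - (4)·2.440 - (-2)·1.464 - (-3)·-0.173) / (10) = -0.735
  β = (12 - (-2)·-0.735 - (-1)·1.464 - (1)·-0.173) / (5) = 2.433
  γ = (11 - (-3)·-0.735 - (-2)·2.433 - (3)·-0.173) / (9) = 1.576
  δ = (-10 - (2)·-0.735 - (-4)·2.433 - (1)·1.576) / (11) = -0.034

(-0.735, 2.433, 1.576, -0.034)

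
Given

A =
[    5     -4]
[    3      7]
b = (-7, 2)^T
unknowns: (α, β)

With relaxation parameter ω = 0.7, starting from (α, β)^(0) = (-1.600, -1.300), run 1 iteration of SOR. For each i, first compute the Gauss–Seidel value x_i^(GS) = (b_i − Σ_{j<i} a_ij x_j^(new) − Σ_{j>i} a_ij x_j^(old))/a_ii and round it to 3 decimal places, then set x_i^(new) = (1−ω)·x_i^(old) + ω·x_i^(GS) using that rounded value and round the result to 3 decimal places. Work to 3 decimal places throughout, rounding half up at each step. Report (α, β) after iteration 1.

Iteration 1:
  α: GS value = (-7 - (-4)·-1.300) / (5) = -2.440;  α ← (1−ω)·-1.600 + ω·-2.440 = -2.188
  β: GS value = (2 - (3)·-2.188) / (7) = 1.223;  β ← (1−ω)·-1.300 + ω·1.223 = 0.466

(-2.188, 0.466)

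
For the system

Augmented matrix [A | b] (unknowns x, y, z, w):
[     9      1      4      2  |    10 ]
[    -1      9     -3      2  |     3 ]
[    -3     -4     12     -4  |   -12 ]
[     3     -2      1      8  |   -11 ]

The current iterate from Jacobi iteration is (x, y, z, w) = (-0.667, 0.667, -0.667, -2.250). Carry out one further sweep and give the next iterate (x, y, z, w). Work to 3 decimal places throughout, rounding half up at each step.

(1.833, 0.537, -1.694, -0.875)

One sweep:
  x = (10 - (1)·0.667 - (4)·-0.667 - (2)·-2.250) / (9) = 1.833
  y = (3 - (-1)·-0.667 - (-3)·-0.667 - (2)·-2.250) / (9) = 0.537
  z = (-12 - (-3)·-0.667 - (-4)·0.667 - (-4)·-2.250) / (12) = -1.694
  w = (-11 - (3)·-0.667 - (-2)·0.667 - (1)·-0.667) / (8) = -0.875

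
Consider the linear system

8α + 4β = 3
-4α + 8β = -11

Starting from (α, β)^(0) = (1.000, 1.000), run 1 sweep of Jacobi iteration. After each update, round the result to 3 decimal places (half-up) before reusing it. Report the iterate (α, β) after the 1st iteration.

Iteration 1:
  α = (3 - (4)·1.000) / (8) = -0.125
  β = (-11 - (-4)·1.000) / (8) = -0.875

(-0.125, -0.875)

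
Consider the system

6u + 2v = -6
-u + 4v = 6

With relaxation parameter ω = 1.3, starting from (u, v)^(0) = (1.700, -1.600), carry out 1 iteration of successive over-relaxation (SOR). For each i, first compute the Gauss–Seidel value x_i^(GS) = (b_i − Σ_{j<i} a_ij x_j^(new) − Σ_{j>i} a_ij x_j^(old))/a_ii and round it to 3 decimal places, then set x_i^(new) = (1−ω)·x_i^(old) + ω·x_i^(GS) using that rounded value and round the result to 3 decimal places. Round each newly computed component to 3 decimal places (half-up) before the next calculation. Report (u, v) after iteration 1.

Iteration 1:
  u: GS value = (-6 - (2)·-1.600) / (6) = -0.467;  u ← (1−ω)·1.700 + ω·-0.467 = -1.117
  v: GS value = (6 - (-1)·-1.117) / (4) = 1.221;  v ← (1−ω)·-1.600 + ω·1.221 = 2.067

(-1.117, 2.067)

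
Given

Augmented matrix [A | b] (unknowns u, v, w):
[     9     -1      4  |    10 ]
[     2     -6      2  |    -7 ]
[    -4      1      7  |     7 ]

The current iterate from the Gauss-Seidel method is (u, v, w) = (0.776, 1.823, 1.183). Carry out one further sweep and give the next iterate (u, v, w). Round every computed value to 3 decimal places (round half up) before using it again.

One sweep:
  u = (10 - (-1)·1.823 - (4)·1.183) / (9) = 0.788
  v = (-7 - (2)·0.788 - (2)·1.183) / (-6) = 1.824
  w = (7 - (-4)·0.788 - (1)·1.824) / (7) = 1.190

(0.788, 1.824, 1.190)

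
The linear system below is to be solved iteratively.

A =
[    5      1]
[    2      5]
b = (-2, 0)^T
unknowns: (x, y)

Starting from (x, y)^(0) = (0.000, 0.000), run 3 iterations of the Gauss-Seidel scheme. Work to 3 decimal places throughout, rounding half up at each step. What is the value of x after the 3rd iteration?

-0.435

Iteration 1:
  x = (-2 - (1)·0.000) / (5) = -0.400
  y = (0 - (2)·-0.400) / (5) = 0.160
Iteration 2:
  x = (-2 - (1)·0.160) / (5) = -0.432
  y = (0 - (2)·-0.432) / (5) = 0.173
Iteration 3:
  x = (-2 - (1)·0.173) / (5) = -0.435
  y = (0 - (2)·-0.435) / (5) = 0.174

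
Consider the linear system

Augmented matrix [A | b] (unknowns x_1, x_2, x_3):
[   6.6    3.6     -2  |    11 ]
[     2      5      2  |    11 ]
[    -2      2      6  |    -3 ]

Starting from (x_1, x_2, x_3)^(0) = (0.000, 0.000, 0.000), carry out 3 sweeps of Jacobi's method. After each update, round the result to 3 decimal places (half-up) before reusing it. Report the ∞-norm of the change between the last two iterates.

Iteration 1:
  x_1 = (11 - (3.6)·0.000 - (-2)·0.000) / (6.6) = 1.667
  x_2 = (11 - (2)·0.000 - (2)·0.000) / (5) = 2.200
  x_3 = (-3 - (-2)·0.000 - (2)·0.000) / (6) = -0.500
Iteration 2:
  x_1 = (11 - (3.6)·2.200 - (-2)·-0.500) / (6.6) = 0.315
  x_2 = (11 - (2)·1.667 - (2)·-0.500) / (5) = 1.733
  x_3 = (-3 - (-2)·1.667 - (2)·2.200) / (6) = -0.678
Iteration 3:
  x_1 = (11 - (3.6)·1.733 - (-2)·-0.678) / (6.6) = 0.516
  x_2 = (11 - (2)·0.315 - (2)·-0.678) / (5) = 2.345
  x_3 = (-3 - (-2)·0.315 - (2)·1.733) / (6) = -0.973
Change: (0.201, 0.612, -0.295) → max |·| = 0.612

0.612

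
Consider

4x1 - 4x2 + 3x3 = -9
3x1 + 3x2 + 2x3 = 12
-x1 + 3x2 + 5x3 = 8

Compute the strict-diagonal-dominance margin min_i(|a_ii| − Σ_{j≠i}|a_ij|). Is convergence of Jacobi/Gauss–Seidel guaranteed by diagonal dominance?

-3

row 1: |4| − (4+3) = -3
row 2: |3| − (3+2) = -2
row 3: |5| − (1+3) = 1
minimum over rows = -3 → not strictly diagonally dominant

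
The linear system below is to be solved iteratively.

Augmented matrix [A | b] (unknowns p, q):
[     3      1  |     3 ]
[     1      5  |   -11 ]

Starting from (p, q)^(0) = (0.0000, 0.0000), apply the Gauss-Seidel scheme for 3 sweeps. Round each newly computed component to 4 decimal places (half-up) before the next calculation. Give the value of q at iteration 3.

-2.5707

Iteration 1:
  p = (3 - (1)·0.0000) / (3) = 1.0000
  q = (-11 - (1)·1.0000) / (5) = -2.4000
Iteration 2:
  p = (3 - (1)·-2.4000) / (3) = 1.8000
  q = (-11 - (1)·1.8000) / (5) = -2.5600
Iteration 3:
  p = (3 - (1)·-2.5600) / (3) = 1.8533
  q = (-11 - (1)·1.8533) / (5) = -2.5707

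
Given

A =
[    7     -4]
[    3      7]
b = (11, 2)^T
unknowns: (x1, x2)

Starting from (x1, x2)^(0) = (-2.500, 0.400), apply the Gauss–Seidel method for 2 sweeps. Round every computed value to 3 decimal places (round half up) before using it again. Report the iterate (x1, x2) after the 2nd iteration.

Iteration 1:
  x1 = (11 - (-4)·0.400) / (7) = 1.800
  x2 = (2 - (3)·1.800) / (7) = -0.486
Iteration 2:
  x1 = (11 - (-4)·-0.486) / (7) = 1.294
  x2 = (2 - (3)·1.294) / (7) = -0.269

(1.294, -0.269)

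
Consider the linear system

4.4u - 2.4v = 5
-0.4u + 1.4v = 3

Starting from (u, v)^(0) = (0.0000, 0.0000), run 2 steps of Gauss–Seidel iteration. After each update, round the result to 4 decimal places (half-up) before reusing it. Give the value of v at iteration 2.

Iteration 1:
  u = (5 - (-2.4)·0.0000) / (4.4) = 1.1364
  v = (3 - (-0.4)·1.1364) / (1.4) = 2.4675
Iteration 2:
  u = (5 - (-2.4)·2.4675) / (4.4) = 2.4823
  v = (3 - (-0.4)·2.4823) / (1.4) = 2.8521

2.8521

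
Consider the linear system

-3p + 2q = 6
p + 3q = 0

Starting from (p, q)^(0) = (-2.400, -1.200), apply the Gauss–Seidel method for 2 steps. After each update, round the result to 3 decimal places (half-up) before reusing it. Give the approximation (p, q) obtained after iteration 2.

Iteration 1:
  p = (6 - (2)·-1.200) / (-3) = -2.800
  q = (0 - (1)·-2.800) / (3) = 0.933
Iteration 2:
  p = (6 - (2)·0.933) / (-3) = -1.378
  q = (0 - (1)·-1.378) / (3) = 0.459

(-1.378, 0.459)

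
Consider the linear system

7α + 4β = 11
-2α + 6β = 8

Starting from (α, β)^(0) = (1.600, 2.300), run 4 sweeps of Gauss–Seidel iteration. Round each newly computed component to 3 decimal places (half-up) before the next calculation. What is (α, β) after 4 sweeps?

Iteration 1:
  α = (11 - (4)·2.300) / (7) = 0.257
  β = (8 - (-2)·0.257) / (6) = 1.419
Iteration 2:
  α = (11 - (4)·1.419) / (7) = 0.761
  β = (8 - (-2)·0.761) / (6) = 1.587
Iteration 3:
  α = (11 - (4)·1.587) / (7) = 0.665
  β = (8 - (-2)·0.665) / (6) = 1.555
Iteration 4:
  α = (11 - (4)·1.555) / (7) = 0.683
  β = (8 - (-2)·0.683) / (6) = 1.561

(0.683, 1.561)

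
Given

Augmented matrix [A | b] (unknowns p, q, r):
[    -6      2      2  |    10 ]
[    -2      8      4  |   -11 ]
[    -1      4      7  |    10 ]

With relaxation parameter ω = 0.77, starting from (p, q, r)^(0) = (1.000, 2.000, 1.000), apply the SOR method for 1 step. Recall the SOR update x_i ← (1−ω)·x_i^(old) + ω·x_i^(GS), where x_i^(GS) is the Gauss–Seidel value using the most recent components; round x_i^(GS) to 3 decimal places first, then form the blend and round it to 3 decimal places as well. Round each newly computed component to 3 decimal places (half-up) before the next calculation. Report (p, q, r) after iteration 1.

(-0.284, -1.038, 1.755)

Iteration 1:
  p: GS value = (10 - (2)·2.000 - (2)·1.000) / (-6) = -0.667;  p ← (1−ω)·1.000 + ω·-0.667 = -0.284
  q: GS value = (-11 - (-2)·-0.284 - (4)·1.000) / (8) = -1.946;  q ← (1−ω)·2.000 + ω·-1.946 = -1.038
  r: GS value = (10 - (-1)·-0.284 - (4)·-1.038) / (7) = 1.981;  r ← (1−ω)·1.000 + ω·1.981 = 1.755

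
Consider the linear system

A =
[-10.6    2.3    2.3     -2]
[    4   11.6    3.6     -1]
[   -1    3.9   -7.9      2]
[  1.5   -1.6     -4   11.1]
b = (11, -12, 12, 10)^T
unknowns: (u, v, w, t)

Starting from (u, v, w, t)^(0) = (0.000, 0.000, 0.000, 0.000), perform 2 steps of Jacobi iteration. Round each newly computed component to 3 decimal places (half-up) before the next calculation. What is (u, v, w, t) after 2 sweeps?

Iteration 1:
  u = (11 - (2.3)·0.000 - (2.3)·0.000 - (-2)·0.000) / (-10.6) = -1.038
  v = (-12 - (4)·0.000 - (3.6)·0.000 - (-1)·0.000) / (11.6) = -1.034
  w = (12 - (-1)·0.000 - (3.9)·0.000 - (2)·0.000) / (-7.9) = -1.519
  t = (10 - (1.5)·0.000 - (-1.6)·0.000 - (-4)·0.000) / (11.1) = 0.901
Iteration 2:
  u = (11 - (2.3)·-1.034 - (2.3)·-1.519 - (-2)·0.901) / (-10.6) = -1.762
  v = (-12 - (4)·-1.038 - (3.6)·-1.519 - (-1)·0.901) / (11.6) = -0.127
  w = (12 - (-1)·-1.038 - (3.9)·-1.034 - (2)·0.901) / (-7.9) = -1.670
  t = (10 - (1.5)·-1.038 - (-1.6)·-1.034 - (-4)·-1.519) / (11.1) = 0.345

(-1.762, -0.127, -1.670, 0.345)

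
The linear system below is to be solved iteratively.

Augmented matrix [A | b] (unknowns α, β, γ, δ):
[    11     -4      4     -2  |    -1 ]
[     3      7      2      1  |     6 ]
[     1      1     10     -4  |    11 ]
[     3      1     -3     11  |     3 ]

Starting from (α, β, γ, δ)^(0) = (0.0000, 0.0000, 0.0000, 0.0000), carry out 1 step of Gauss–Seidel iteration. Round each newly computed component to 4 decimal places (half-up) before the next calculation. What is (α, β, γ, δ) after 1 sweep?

(-0.0909, 0.8961, 1.0195, 0.4941)

Iteration 1:
  α = (-1 - (-4)·0.0000 - (4)·0.0000 - (-2)·0.0000) / (11) = -0.0909
  β = (6 - (3)·-0.0909 - (2)·0.0000 - (1)·0.0000) / (7) = 0.8961
  γ = (11 - (1)·-0.0909 - (1)·0.8961 - (-4)·0.0000) / (10) = 1.0195
  δ = (3 - (3)·-0.0909 - (1)·0.8961 - (-3)·1.0195) / (11) = 0.4941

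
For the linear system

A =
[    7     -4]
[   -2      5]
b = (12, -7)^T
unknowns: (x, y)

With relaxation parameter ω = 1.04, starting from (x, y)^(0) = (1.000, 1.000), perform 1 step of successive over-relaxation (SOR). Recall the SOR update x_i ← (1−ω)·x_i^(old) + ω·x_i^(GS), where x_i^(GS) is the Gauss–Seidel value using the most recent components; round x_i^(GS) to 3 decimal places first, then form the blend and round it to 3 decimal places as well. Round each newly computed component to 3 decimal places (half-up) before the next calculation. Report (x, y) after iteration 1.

Iteration 1:
  x: GS value = (12 - (-4)·1.000) / (7) = 2.286;  x ← (1−ω)·1.000 + ω·2.286 = 2.337
  y: GS value = (-7 - (-2)·2.337) / (5) = -0.465;  y ← (1−ω)·1.000 + ω·-0.465 = -0.524

(2.337, -0.524)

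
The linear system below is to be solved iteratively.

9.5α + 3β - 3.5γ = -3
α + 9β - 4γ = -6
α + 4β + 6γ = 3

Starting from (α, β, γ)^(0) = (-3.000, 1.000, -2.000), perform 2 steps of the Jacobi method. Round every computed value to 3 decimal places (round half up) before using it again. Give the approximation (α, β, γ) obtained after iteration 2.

(0.193, -0.367, 1.543)

Iteration 1:
  α = (-3 - (3)·1.000 - (-3.5)·-2.000) / (9.5) = -1.368
  β = (-6 - (1)·-3.000 - (-4)·-2.000) / (9) = -1.222
  γ = (3 - (1)·-3.000 - (4)·1.000) / (6) = 0.333
Iteration 2:
  α = (-3 - (3)·-1.222 - (-3.5)·0.333) / (9.5) = 0.193
  β = (-6 - (1)·-1.368 - (-4)·0.333) / (9) = -0.367
  γ = (3 - (1)·-1.368 - (4)·-1.222) / (6) = 1.543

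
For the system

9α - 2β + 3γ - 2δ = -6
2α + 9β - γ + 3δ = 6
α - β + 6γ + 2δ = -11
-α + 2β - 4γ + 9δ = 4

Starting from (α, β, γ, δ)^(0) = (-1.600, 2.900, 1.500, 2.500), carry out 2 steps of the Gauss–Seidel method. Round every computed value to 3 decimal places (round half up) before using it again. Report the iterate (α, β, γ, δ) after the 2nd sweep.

Iteration 1:
  α = (-6 - (-2)·2.900 - (3)·1.500 - (-2)·2.500) / (9) = 0.033
  β = (6 - (2)·0.033 - (-1)·1.500 - (3)·2.500) / (9) = -0.007
  γ = (-11 - (1)·0.033 - (-1)·-0.007 - (2)·2.500) / (6) = -2.673
  δ = (4 - (-1)·0.033 - (2)·-0.007 - (-4)·-2.673) / (9) = -0.738
Iteration 2:
  α = (-6 - (-2)·-0.007 - (3)·-2.673 - (-2)·-0.738) / (9) = 0.059
  β = (6 - (2)·0.059 - (-1)·-2.673 - (3)·-0.738) / (9) = 0.603
  γ = (-11 - (1)·0.059 - (-1)·0.603 - (2)·-0.738) / (6) = -1.497
  δ = (4 - (-1)·0.059 - (2)·0.603 - (-4)·-1.497) / (9) = -0.348

(0.059, 0.603, -1.497, -0.348)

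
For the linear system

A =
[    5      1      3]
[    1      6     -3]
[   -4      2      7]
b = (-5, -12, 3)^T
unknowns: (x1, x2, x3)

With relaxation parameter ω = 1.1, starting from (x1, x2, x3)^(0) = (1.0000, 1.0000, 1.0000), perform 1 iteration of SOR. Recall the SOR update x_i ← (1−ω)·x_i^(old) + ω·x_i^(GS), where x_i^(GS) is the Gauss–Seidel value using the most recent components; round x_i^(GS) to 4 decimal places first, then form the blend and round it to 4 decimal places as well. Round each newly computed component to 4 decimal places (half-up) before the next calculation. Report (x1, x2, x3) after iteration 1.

(-2.0800, -1.3686, -0.5059)

Iteration 1:
  x1: GS value = (-5 - (1)·1.0000 - (3)·1.0000) / (5) = -1.8000;  x1 ← (1−ω)·1.0000 + ω·-1.8000 = -2.0800
  x2: GS value = (-12 - (1)·-2.0800 - (-3)·1.0000) / (6) = -1.1533;  x2 ← (1−ω)·1.0000 + ω·-1.1533 = -1.3686
  x3: GS value = (3 - (-4)·-2.0800 - (2)·-1.3686) / (7) = -0.3690;  x3 ← (1−ω)·1.0000 + ω·-0.3690 = -0.5059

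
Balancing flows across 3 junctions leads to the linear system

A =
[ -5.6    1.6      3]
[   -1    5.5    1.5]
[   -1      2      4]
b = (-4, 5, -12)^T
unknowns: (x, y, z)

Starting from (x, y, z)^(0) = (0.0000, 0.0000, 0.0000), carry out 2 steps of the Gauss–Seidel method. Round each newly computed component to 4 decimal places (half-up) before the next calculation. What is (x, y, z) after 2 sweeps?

(-0.7786, 1.6787, -4.0340)

Iteration 1:
  x = (-4 - (1.6)·0.0000 - (3)·0.0000) / (-5.6) = 0.7143
  y = (5 - (-1)·0.7143 - (1.5)·0.0000) / (5.5) = 1.0390
  z = (-12 - (-1)·0.7143 - (2)·1.0390) / (4) = -3.3409
Iteration 2:
  x = (-4 - (1.6)·1.0390 - (3)·-3.3409) / (-5.6) = -0.7786
  y = (5 - (-1)·-0.7786 - (1.5)·-3.3409) / (5.5) = 1.6787
  z = (-12 - (-1)·-0.7786 - (2)·1.6787) / (4) = -4.0340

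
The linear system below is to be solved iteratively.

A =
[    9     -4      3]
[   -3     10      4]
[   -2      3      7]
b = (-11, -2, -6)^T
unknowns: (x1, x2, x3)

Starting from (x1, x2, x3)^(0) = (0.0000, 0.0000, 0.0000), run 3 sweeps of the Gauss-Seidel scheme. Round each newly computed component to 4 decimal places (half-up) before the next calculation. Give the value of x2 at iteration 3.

Iteration 1:
  x1 = (-11 - (-4)·0.0000 - (3)·0.0000) / (9) = -1.2222
  x2 = (-2 - (-3)·-1.2222 - (4)·0.0000) / (10) = -0.5667
  x3 = (-6 - (-2)·-1.2222 - (3)·-0.5667) / (7) = -0.9635
Iteration 2:
  x1 = (-11 - (-4)·-0.5667 - (3)·-0.9635) / (9) = -1.1529
  x2 = (-2 - (-3)·-1.1529 - (4)·-0.9635) / (10) = -0.1605
  x3 = (-6 - (-2)·-1.1529 - (3)·-0.1605) / (7) = -1.1178
Iteration 3:
  x1 = (-11 - (-4)·-0.1605 - (3)·-1.1178) / (9) = -0.9210
  x2 = (-2 - (-3)·-0.9210 - (4)·-1.1178) / (10) = -0.0292
  x3 = (-6 - (-2)·-0.9210 - (3)·-0.0292) / (7) = -1.1078

-0.0292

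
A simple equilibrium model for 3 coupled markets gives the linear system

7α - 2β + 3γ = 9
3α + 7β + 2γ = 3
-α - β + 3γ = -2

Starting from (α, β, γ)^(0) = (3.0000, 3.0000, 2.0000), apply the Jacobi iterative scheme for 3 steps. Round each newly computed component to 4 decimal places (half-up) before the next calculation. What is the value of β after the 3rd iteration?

Iteration 1:
  α = (9 - (-2)·3.0000 - (3)·2.0000) / (7) = 1.2857
  β = (3 - (3)·3.0000 - (2)·2.0000) / (7) = -1.4286
  γ = (-2 - (-1)·3.0000 - (-1)·3.0000) / (3) = 1.3333
Iteration 2:
  α = (9 - (-2)·-1.4286 - (3)·1.3333) / (7) = 0.3061
  β = (3 - (3)·1.2857 - (2)·1.3333) / (7) = -0.5034
  γ = (-2 - (-1)·1.2857 - (-1)·-1.4286) / (3) = -0.7143
Iteration 3:
  α = (9 - (-2)·-0.5034 - (3)·-0.7143) / (7) = 1.4480
  β = (3 - (3)·0.3061 - (2)·-0.7143) / (7) = 0.5015
  γ = (-2 - (-1)·0.3061 - (-1)·-0.5034) / (3) = -0.7324

0.5015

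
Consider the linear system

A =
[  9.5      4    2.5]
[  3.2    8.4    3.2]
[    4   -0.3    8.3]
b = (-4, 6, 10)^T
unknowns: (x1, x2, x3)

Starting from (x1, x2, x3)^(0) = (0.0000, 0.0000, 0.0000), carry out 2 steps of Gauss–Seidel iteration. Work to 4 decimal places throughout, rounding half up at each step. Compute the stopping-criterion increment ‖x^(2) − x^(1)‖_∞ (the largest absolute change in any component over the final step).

Iteration 1:
  x1 = (-4 - (4)·0.0000 - (2.5)·0.0000) / (9.5) = -0.4211
  x2 = (6 - (3.2)·-0.4211 - (3.2)·0.0000) / (8.4) = 0.8747
  x3 = (10 - (4)·-0.4211 - (-0.3)·0.8747) / (8.3) = 1.4394
Iteration 2:
  x1 = (-4 - (4)·0.8747 - (2.5)·1.4394) / (9.5) = -1.1681
  x2 = (6 - (3.2)·-1.1681 - (3.2)·1.4394) / (8.4) = 0.6109
  x3 = (10 - (4)·-1.1681 - (-0.3)·0.6109) / (8.3) = 1.7898
Change: (-0.7470, -0.2638, 0.3504) → max |·| = 0.7470

0.7470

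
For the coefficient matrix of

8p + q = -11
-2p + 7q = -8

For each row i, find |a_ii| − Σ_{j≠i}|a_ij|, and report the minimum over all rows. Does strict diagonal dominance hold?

row 1: |8| − (1) = 7
row 2: |7| − (2) = 5
minimum over rows = 5 → strictly diagonally dominant (convergence guaranteed)

5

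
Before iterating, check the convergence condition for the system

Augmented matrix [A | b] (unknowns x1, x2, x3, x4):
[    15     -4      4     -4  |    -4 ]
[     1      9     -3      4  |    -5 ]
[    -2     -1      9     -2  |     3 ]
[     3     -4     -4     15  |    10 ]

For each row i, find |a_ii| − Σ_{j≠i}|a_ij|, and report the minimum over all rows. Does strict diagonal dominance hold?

1

row 1: |15| − (4+4+4) = 3
row 2: |9| − (1+3+4) = 1
row 3: |9| − (2+1+2) = 4
row 4: |15| − (3+4+4) = 4
minimum over rows = 1 → strictly diagonally dominant (convergence guaranteed)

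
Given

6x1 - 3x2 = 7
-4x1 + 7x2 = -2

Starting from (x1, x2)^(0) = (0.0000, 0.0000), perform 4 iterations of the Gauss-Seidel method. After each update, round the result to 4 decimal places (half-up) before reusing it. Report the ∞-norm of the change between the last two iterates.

Iteration 1:
  x1 = (7 - (-3)·0.0000) / (6) = 1.1667
  x2 = (-2 - (-4)·1.1667) / (7) = 0.3810
Iteration 2:
  x1 = (7 - (-3)·0.3810) / (6) = 1.3572
  x2 = (-2 - (-4)·1.3572) / (7) = 0.4898
Iteration 3:
  x1 = (7 - (-3)·0.4898) / (6) = 1.4116
  x2 = (-2 - (-4)·1.4116) / (7) = 0.5209
Iteration 4:
  x1 = (7 - (-3)·0.5209) / (6) = 1.4271
  x2 = (-2 - (-4)·1.4271) / (7) = 0.5298
Change: (0.0155, 0.0089) → max |·| = 0.0155

0.0155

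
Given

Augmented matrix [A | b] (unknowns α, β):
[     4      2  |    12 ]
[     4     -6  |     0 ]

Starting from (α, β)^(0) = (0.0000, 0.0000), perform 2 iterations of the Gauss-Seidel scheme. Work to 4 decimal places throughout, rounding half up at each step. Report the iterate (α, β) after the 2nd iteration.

Iteration 1:
  α = (12 - (2)·0.0000) / (4) = 3.0000
  β = (0 - (4)·3.0000) / (-6) = 2.0000
Iteration 2:
  α = (12 - (2)·2.0000) / (4) = 2.0000
  β = (0 - (4)·2.0000) / (-6) = 1.3333

(2.0000, 1.3333)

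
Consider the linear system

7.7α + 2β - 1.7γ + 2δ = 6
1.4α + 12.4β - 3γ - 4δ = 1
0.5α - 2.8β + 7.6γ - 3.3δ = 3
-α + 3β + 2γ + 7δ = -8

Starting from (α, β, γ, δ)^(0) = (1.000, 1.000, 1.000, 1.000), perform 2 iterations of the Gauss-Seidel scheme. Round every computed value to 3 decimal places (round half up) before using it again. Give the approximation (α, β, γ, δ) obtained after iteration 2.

Iteration 1:
  α = (6 - (2)·1.000 - (-1.7)·1.000 - (2)·1.000) / (7.7) = 0.481
  β = (1 - (1.4)·0.481 - (-3)·1.000 - (-4)·1.000) / (12.4) = 0.591
  γ = (3 - (0.5)·0.481 - (-2.8)·0.591 - (-3.3)·1.000) / (7.6) = 1.015
  δ = (-8 - (-1)·0.481 - (3)·0.591 - (2)·1.015) / (7) = -1.617
Iteration 2:
  α = (6 - (2)·0.591 - (-1.7)·1.015 - (2)·-1.617) / (7.7) = 1.270
  β = (1 - (1.4)·1.270 - (-3)·1.015 - (-4)·-1.617) / (12.4) = -0.339
  γ = (3 - (0.5)·1.270 - (-2.8)·-0.339 - (-3.3)·-1.617) / (7.6) = -0.516
  δ = (-8 - (-1)·1.270 - (3)·-0.339 - (2)·-0.516) / (7) = -0.669

(1.270, -0.339, -0.516, -0.669)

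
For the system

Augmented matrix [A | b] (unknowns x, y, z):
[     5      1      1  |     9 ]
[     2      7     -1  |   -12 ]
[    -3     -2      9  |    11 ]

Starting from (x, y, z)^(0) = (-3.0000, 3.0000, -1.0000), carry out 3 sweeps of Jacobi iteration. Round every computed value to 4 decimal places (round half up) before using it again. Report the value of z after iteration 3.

1.3880

Iteration 1:
  x = (9 - (1)·3.0000 - (1)·-1.0000) / (5) = 1.4000
  y = (-12 - (2)·-3.0000 - (-1)·-1.0000) / (7) = -1.0000
  z = (11 - (-3)·-3.0000 - (-2)·3.0000) / (9) = 0.8889
Iteration 2:
  x = (9 - (1)·-1.0000 - (1)·0.8889) / (5) = 1.8222
  y = (-12 - (2)·1.4000 - (-1)·0.8889) / (7) = -1.9873
  z = (11 - (-3)·1.4000 - (-2)·-1.0000) / (9) = 1.4667
Iteration 3:
  x = (9 - (1)·-1.9873 - (1)·1.4667) / (5) = 1.9041
  y = (-12 - (2)·1.8222 - (-1)·1.4667) / (7) = -2.0254
  z = (11 - (-3)·1.8222 - (-2)·-1.9873) / (9) = 1.3880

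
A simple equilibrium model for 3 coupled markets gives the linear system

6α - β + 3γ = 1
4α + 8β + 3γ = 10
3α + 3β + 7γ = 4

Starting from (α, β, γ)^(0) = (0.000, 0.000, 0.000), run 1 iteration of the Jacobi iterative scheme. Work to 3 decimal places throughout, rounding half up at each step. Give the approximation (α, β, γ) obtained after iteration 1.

Iteration 1:
  α = (1 - (-1)·0.000 - (3)·0.000) / (6) = 0.167
  β = (10 - (4)·0.000 - (3)·0.000) / (8) = 1.250
  γ = (4 - (3)·0.000 - (3)·0.000) / (7) = 0.571

(0.167, 1.250, 0.571)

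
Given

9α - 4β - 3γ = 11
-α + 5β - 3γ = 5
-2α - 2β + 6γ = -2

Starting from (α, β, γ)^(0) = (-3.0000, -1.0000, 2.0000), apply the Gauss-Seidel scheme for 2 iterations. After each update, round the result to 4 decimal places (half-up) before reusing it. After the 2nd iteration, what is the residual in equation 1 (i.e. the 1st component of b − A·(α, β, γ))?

-0.6468

Iteration 1:
  α = (11 - (-4)·-1.0000 - (-3)·2.0000) / (9) = 1.4444
  β = (5 - (-1)·1.4444 - (-3)·2.0000) / (5) = 2.4889
  γ = (-2 - (-2)·1.4444 - (-2)·2.4889) / (6) = 0.9778
Iteration 2:
  α = (11 - (-4)·2.4889 - (-3)·0.9778) / (9) = 2.6543
  β = (5 - (-1)·2.6543 - (-3)·0.9778) / (5) = 2.1175
  γ = (-2 - (-2)·2.6543 - (-2)·2.1175) / (6) = 1.2573
Residual b − A·x = (-0.6468, 0.8387, -0.0002)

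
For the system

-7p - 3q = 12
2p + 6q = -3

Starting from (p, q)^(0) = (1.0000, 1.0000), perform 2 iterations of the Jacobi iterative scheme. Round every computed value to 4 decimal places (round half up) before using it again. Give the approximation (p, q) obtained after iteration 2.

Iteration 1:
  p = (12 - (-3)·1.0000) / (-7) = -2.1429
  q = (-3 - (2)·1.0000) / (6) = -0.8333
Iteration 2:
  p = (12 - (-3)·-0.8333) / (-7) = -1.3572
  q = (-3 - (2)·-2.1429) / (6) = 0.2143

(-1.3572, 0.2143)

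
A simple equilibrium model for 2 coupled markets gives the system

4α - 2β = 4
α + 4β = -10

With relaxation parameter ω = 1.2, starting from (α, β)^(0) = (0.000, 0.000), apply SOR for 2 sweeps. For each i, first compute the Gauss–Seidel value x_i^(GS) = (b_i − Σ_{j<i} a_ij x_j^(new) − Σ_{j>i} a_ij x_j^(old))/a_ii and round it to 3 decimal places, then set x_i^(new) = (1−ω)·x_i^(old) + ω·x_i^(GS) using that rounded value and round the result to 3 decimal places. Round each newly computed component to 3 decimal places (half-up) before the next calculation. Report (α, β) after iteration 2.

(-1.056, -2.011)

Iteration 1:
  α: GS value = (4 - (-2)·0.000) / (4) = 1.000;  α ← (1−ω)·0.000 + ω·1.000 = 1.200
  β: GS value = (-10 - (1)·1.200) / (4) = -2.800;  β ← (1−ω)·0.000 + ω·-2.800 = -3.360
Iteration 2:
  α: GS value = (4 - (-2)·-3.360) / (4) = -0.680;  α ← (1−ω)·1.200 + ω·-0.680 = -1.056
  β: GS value = (-10 - (1)·-1.056) / (4) = -2.236;  β ← (1−ω)·-3.360 + ω·-2.236 = -2.011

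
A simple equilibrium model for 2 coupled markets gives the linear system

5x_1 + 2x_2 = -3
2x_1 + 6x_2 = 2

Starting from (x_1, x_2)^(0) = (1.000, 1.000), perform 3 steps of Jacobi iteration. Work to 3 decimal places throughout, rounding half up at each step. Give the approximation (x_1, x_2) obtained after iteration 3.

Iteration 1:
  x_1 = (-3 - (2)·1.000) / (5) = -1.000
  x_2 = (2 - (2)·1.000) / (6) = 0.000
Iteration 2:
  x_1 = (-3 - (2)·0.000) / (5) = -0.600
  x_2 = (2 - (2)·-1.000) / (6) = 0.667
Iteration 3:
  x_1 = (-3 - (2)·0.667) / (5) = -0.867
  x_2 = (2 - (2)·-0.600) / (6) = 0.533

(-0.867, 0.533)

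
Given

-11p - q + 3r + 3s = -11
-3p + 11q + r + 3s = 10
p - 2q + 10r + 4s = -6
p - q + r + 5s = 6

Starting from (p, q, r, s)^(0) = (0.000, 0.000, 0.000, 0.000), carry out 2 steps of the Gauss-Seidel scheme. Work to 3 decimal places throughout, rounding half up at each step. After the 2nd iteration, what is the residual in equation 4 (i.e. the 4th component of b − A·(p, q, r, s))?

-0.002

Iteration 1:
  p = (-11 - (-1)·0.000 - (3)·0.000 - (3)·0.000) / (-11) = 1.000
  q = (10 - (-3)·1.000 - (1)·0.000 - (3)·0.000) / (11) = 1.182
  r = (-6 - (1)·1.000 - (-2)·1.182 - (4)·0.000) / (10) = -0.464
  s = (6 - (1)·1.000 - (-1)·1.182 - (1)·-0.464) / (5) = 1.329
Iteration 2:
  p = (-11 - (-1)·1.182 - (3)·-0.464 - (3)·1.329) / (-11) = 1.128
  q = (10 - (-3)·1.128 - (1)·-0.464 - (3)·1.329) / (11) = 0.896
  r = (-6 - (1)·1.128 - (-2)·0.896 - (4)·1.329) / (10) = -1.065
  s = (6 - (1)·1.128 - (-1)·0.896 - (1)·-1.065) / (5) = 1.367
Residual b − A·x = (1.398, 0.492, -0.154, -0.002)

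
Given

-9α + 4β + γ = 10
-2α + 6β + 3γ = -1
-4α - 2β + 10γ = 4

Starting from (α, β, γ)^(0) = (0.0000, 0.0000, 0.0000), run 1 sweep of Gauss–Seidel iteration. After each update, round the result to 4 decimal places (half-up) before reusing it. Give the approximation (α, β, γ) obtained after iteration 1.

(-1.1111, -0.5370, -0.1518)

Iteration 1:
  α = (10 - (4)·0.0000 - (1)·0.0000) / (-9) = -1.1111
  β = (-1 - (-2)·-1.1111 - (3)·0.0000) / (6) = -0.5370
  γ = (4 - (-4)·-1.1111 - (-2)·-0.5370) / (10) = -0.1518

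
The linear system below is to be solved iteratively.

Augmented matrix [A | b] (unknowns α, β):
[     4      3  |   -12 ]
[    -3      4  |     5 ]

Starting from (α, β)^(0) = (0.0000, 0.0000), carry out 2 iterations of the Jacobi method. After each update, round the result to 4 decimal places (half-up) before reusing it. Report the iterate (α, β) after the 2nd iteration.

(-3.9375, -1.0000)

Iteration 1:
  α = (-12 - (3)·0.0000) / (4) = -3.0000
  β = (5 - (-3)·0.0000) / (4) = 1.2500
Iteration 2:
  α = (-12 - (3)·1.2500) / (4) = -3.9375
  β = (5 - (-3)·-3.0000) / (4) = -1.0000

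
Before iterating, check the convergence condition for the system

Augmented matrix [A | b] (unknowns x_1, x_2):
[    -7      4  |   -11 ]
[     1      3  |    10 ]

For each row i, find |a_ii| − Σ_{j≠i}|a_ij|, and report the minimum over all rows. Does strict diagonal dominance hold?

row 1: |-7| − (4) = 3
row 2: |3| − (1) = 2
minimum over rows = 2 → strictly diagonally dominant (convergence guaranteed)

2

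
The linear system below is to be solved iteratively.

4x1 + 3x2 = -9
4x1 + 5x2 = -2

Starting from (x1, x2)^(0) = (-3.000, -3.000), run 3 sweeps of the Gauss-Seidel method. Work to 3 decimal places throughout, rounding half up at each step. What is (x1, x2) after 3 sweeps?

Iteration 1:
  x1 = (-9 - (3)·-3.000) / (4) = 0.000
  x2 = (-2 - (4)·0.000) / (5) = -0.400
Iteration 2:
  x1 = (-9 - (3)·-0.400) / (4) = -1.950
  x2 = (-2 - (4)·-1.950) / (5) = 1.160
Iteration 3:
  x1 = (-9 - (3)·1.160) / (4) = -3.120
  x2 = (-2 - (4)·-3.120) / (5) = 2.096

(-3.120, 2.096)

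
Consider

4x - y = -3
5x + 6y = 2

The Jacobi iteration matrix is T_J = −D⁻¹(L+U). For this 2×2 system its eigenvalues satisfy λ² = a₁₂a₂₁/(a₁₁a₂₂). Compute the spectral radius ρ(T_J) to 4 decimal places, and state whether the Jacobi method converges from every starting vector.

a₁₂a₂₁/(a₁₁a₂₂) = (-1)·(5) / ((4)·(6)) = -0.208333
ρ = √|-0.208333| = √0.208333 = 0.4564
ρ < 1, so Jacobi converges

0.4564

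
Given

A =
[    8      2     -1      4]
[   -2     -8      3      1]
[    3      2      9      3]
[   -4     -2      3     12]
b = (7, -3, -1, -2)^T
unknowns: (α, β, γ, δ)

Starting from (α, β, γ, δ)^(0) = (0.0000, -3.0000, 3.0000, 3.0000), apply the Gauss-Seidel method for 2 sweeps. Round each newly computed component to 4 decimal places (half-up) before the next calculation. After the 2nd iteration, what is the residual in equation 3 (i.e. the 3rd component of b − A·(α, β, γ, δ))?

Iteration 1:
  α = (7 - (2)·-3.0000 - (-1)·3.0000 - (4)·3.0000) / (8) = 0.5000
  β = (-3 - (-2)·0.5000 - (3)·3.0000 - (1)·3.0000) / (-8) = 1.7500
  γ = (-1 - (3)·0.5000 - (2)·1.7500 - (3)·3.0000) / (9) = -1.6667
  δ = (-2 - (-4)·0.5000 - (-2)·1.7500 - (3)·-1.6667) / (12) = 0.7083
Iteration 2:
  α = (7 - (2)·1.7500 - (-1)·-1.6667 - (4)·0.7083) / (8) = -0.1250
  β = (-3 - (-2)·-0.1250 - (3)·-1.6667 - (1)·0.7083) / (-8) = -0.1302
  γ = (-1 - (3)·-0.1250 - (2)·-0.1302 - (3)·0.7083) / (9) = -0.2766
  δ = (-2 - (-4)·-0.1250 - (-2)·-0.1302 - (3)·-0.2766) / (12) = -0.1609
Residual b − A·x = (8.6274, -3.3009, 2.6075, 0.0002)

2.6075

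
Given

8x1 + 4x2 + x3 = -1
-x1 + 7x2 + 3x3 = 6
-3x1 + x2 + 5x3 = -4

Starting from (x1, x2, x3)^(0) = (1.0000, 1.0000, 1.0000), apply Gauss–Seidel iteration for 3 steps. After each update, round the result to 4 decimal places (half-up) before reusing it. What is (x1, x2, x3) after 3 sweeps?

(-0.6824, 1.2540, -1.4602)

Iteration 1:
  x1 = (-1 - (4)·1.0000 - (1)·1.0000) / (8) = -0.7500
  x2 = (6 - (-1)·-0.7500 - (3)·1.0000) / (7) = 0.3214
  x3 = (-4 - (-3)·-0.7500 - (1)·0.3214) / (5) = -1.3143
Iteration 2:
  x1 = (-1 - (4)·0.3214 - (1)·-1.3143) / (8) = -0.1214
  x2 = (6 - (-1)·-0.1214 - (3)·-1.3143) / (7) = 1.4031
  x3 = (-4 - (-3)·-0.1214 - (1)·1.4031) / (5) = -1.1535
Iteration 3:
  x1 = (-1 - (4)·1.4031 - (1)·-1.1535) / (8) = -0.6824
  x2 = (6 - (-1)·-0.6824 - (3)·-1.1535) / (7) = 1.2540
  x3 = (-4 - (-3)·-0.6824 - (1)·1.2540) / (5) = -1.4602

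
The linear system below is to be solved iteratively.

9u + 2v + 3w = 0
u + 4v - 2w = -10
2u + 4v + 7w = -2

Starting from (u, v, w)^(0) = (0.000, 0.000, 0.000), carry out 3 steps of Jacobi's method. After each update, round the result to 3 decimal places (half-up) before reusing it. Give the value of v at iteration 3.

Iteration 1:
  u = (0 - (2)·0.000 - (3)·0.000) / (9) = 0.000
  v = (-10 - (1)·0.000 - (-2)·0.000) / (4) = -2.500
  w = (-2 - (2)·0.000 - (4)·0.000) / (7) = -0.286
Iteration 2:
  u = (0 - (2)·-2.500 - (3)·-0.286) / (9) = 0.651
  v = (-10 - (1)·0.000 - (-2)·-0.286) / (4) = -2.643
  w = (-2 - (2)·0.000 - (4)·-2.500) / (7) = 1.143
Iteration 3:
  u = (0 - (2)·-2.643 - (3)·1.143) / (9) = 0.206
  v = (-10 - (1)·0.651 - (-2)·1.143) / (4) = -2.091
  w = (-2 - (2)·0.651 - (4)·-2.643) / (7) = 1.039

-2.091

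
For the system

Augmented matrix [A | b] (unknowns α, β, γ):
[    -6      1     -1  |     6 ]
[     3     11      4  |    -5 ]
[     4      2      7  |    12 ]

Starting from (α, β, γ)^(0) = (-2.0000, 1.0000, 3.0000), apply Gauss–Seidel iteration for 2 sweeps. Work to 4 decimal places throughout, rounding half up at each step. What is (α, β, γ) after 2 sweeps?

(-1.6659, -1.0234, 2.9586)

Iteration 1:
  α = (6 - (1)·1.0000 - (-1)·3.0000) / (-6) = -1.3333
  β = (-5 - (3)·-1.3333 - (4)·3.0000) / (11) = -1.1818
  γ = (12 - (4)·-1.3333 - (2)·-1.1818) / (7) = 2.8138
Iteration 2:
  α = (6 - (1)·-1.1818 - (-1)·2.8138) / (-6) = -1.6659
  β = (-5 - (3)·-1.6659 - (4)·2.8138) / (11) = -1.0234
  γ = (12 - (4)·-1.6659 - (2)·-1.0234) / (7) = 2.9586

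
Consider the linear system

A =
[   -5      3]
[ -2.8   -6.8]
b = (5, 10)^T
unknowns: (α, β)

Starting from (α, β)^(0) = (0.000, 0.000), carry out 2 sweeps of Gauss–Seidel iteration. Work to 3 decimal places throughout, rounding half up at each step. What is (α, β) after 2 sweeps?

(-1.635, -0.797)

Iteration 1:
  α = (5 - (3)·0.000) / (-5) = -1.000
  β = (10 - (-2.8)·-1.000) / (-6.8) = -1.059
Iteration 2:
  α = (5 - (3)·-1.059) / (-5) = -1.635
  β = (10 - (-2.8)·-1.635) / (-6.8) = -0.797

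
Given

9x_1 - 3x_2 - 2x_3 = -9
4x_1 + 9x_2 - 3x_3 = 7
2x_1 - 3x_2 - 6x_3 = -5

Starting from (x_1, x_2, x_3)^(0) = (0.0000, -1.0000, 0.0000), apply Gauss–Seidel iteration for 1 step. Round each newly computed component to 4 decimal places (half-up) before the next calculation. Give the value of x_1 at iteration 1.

-1.3333

Iteration 1:
  x_1 = (-9 - (-3)·-1.0000 - (-2)·0.0000) / (9) = -1.3333
  x_2 = (7 - (4)·-1.3333 - (-3)·0.0000) / (9) = 1.3704
  x_3 = (-5 - (2)·-1.3333 - (-3)·1.3704) / (-6) = -0.2963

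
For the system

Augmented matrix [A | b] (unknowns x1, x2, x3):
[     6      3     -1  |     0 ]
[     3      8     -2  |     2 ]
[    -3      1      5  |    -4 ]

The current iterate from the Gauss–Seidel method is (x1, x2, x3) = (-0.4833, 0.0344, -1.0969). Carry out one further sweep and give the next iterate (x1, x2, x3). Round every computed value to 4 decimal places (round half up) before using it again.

(-0.2000, 0.0508, -0.9302)

One sweep:
  x1 = (0 - (3)·0.0344 - (-1)·-1.0969) / (6) = -0.2000
  x2 = (2 - (3)·-0.2000 - (-2)·-1.0969) / (8) = 0.0508
  x3 = (-4 - (-3)·-0.2000 - (1)·0.0508) / (5) = -0.9302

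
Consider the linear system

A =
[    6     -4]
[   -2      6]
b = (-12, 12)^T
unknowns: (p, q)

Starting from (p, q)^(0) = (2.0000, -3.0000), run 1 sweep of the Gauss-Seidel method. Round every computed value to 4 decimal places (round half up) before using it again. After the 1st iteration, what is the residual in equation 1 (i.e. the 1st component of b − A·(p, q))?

14.6668

Iteration 1:
  p = (-12 - (-4)·-3.0000) / (6) = -4.0000
  q = (12 - (-2)·-4.0000) / (6) = 0.6667
Residual b − A·x = (14.6668, -0.0002)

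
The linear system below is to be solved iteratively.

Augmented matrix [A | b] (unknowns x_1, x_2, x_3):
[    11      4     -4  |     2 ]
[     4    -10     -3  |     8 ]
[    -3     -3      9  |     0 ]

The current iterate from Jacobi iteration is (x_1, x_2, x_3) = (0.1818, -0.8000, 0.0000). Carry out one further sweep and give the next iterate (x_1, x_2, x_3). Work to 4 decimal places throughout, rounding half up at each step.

(0.4727, -0.7273, -0.2061)

One sweep:
  x_1 = (2 - (4)·-0.8000 - (-4)·0.0000) / (11) = 0.4727
  x_2 = (8 - (4)·0.1818 - (-3)·0.0000) / (-10) = -0.7273
  x_3 = (0 - (-3)·0.1818 - (-3)·-0.8000) / (9) = -0.2061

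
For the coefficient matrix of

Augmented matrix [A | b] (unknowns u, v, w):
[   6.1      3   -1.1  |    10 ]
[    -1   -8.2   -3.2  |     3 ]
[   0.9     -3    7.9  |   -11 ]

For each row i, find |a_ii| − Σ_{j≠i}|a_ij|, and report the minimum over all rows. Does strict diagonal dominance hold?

row 1: |6.1| − (3+1.1) = 2
row 2: |-8.2| − (1+3.2) = 4
row 3: |7.9| − (0.9+3) = 4
minimum over rows = 2 → strictly diagonally dominant (convergence guaranteed)

2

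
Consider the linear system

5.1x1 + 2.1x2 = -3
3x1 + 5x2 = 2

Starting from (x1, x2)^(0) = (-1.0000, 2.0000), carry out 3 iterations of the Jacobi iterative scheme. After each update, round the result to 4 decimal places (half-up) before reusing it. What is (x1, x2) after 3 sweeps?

Iteration 1:
  x1 = (-3 - (2.1)·2.0000) / (5.1) = -1.4118
  x2 = (2 - (3)·-1.0000) / (5) = 1.0000
Iteration 2:
  x1 = (-3 - (2.1)·1.0000) / (5.1) = -1.0000
  x2 = (2 - (3)·-1.4118) / (5) = 1.2471
Iteration 3:
  x1 = (-3 - (2.1)·1.2471) / (5.1) = -1.1017
  x2 = (2 - (3)·-1.0000) / (5) = 1.0000

(-1.1017, 1.0000)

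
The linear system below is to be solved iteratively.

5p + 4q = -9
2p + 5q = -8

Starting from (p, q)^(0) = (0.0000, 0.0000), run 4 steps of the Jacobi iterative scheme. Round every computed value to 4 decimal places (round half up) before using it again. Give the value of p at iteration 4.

Iteration 1:
  p = (-9 - (4)·0.0000) / (5) = -1.8000
  q = (-8 - (2)·0.0000) / (5) = -1.6000
Iteration 2:
  p = (-9 - (4)·-1.6000) / (5) = -0.5200
  q = (-8 - (2)·-1.8000) / (5) = -0.8800
Iteration 3:
  p = (-9 - (4)·-0.8800) / (5) = -1.0960
  q = (-8 - (2)·-0.5200) / (5) = -1.3920
Iteration 4:
  p = (-9 - (4)·-1.3920) / (5) = -0.6864
  q = (-8 - (2)·-1.0960) / (5) = -1.1616

-0.6864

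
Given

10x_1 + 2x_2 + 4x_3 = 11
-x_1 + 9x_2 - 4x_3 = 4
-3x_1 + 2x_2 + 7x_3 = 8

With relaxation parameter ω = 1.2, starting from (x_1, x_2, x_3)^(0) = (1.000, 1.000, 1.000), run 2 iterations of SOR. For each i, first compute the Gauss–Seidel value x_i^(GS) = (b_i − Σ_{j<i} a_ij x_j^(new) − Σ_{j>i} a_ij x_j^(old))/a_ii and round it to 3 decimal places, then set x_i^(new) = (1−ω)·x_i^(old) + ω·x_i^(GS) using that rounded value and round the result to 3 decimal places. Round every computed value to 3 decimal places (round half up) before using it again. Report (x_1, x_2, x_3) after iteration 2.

Iteration 1:
  x_1: GS value = (11 - (2)·1.000 - (4)·1.000) / (10) = 0.500;  x_1 ← (1−ω)·1.000 + ω·0.500 = 0.400
  x_2: GS value = (4 - (-1)·0.400 - (-4)·1.000) / (9) = 0.933;  x_2 ← (1−ω)·1.000 + ω·0.933 = 0.920
  x_3: GS value = (8 - (-3)·0.400 - (2)·0.920) / (7) = 1.051;  x_3 ← (1−ω)·1.000 + ω·1.051 = 1.061
Iteration 2:
  x_1: GS value = (11 - (2)·0.920 - (4)·1.061) / (10) = 0.492;  x_1 ← (1−ω)·0.400 + ω·0.492 = 0.510
  x_2: GS value = (4 - (-1)·0.510 - (-4)·1.061) / (9) = 0.973;  x_2 ← (1−ω)·0.920 + ω·0.973 = 0.984
  x_3: GS value = (8 - (-3)·0.510 - (2)·0.984) / (7) = 1.080;  x_3 ← (1−ω)·1.061 + ω·1.080 = 1.084

(0.510, 0.984, 1.084)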